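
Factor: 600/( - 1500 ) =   -  2^1*5^(-1 ) = -2/5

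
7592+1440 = 9032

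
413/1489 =413/1489 = 0.28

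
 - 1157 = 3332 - 4489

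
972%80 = 12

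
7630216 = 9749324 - 2119108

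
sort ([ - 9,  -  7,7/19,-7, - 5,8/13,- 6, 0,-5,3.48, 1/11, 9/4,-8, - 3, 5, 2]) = [ - 9,- 8, - 7,-7, - 6,-5,-5,-3,0, 1/11, 7/19,8/13,  2, 9/4, 3.48, 5]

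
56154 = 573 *98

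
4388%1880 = 628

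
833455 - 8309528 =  - 7476073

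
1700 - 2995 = - 1295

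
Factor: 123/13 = 3^1*13^( - 1)*41^1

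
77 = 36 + 41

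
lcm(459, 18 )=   918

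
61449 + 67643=129092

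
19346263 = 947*20429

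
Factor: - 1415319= - 3^1*673^1 * 701^1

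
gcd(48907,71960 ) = 1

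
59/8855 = 59/8855=0.01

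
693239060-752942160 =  - 59703100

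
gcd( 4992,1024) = 128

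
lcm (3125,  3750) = 18750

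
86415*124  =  10715460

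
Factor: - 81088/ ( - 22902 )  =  2^5 *3^(-1)*7^1*11^ ( - 1)*181^1  *  347^( -1 ) = 40544/11451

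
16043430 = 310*51753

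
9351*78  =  729378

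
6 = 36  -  30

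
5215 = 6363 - 1148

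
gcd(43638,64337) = 7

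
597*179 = 106863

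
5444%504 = 404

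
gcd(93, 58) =1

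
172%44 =40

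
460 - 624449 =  -623989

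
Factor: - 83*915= - 75945 = - 3^1 * 5^1*61^1*83^1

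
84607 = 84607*1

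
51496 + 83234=134730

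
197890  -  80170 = 117720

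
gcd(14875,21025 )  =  25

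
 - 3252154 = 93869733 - 97121887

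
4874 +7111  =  11985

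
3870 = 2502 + 1368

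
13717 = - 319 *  (-43)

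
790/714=1 + 38/357  =  1.11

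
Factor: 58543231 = 107^1*547133^1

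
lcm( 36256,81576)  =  326304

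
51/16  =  51/16  =  3.19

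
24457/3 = 8152+1/3 = 8152.33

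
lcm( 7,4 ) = 28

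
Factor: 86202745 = 5^1 *43^1*400943^1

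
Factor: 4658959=31^1*137^1*1097^1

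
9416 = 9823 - 407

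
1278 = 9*142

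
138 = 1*138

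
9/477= 1/53 = 0.02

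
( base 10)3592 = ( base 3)11221001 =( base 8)7010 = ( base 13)1834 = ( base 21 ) 831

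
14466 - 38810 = -24344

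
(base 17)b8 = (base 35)5K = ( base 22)8j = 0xc3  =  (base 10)195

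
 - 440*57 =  - 25080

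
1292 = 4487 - 3195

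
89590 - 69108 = 20482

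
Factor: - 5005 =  - 5^1*7^1*11^1*13^1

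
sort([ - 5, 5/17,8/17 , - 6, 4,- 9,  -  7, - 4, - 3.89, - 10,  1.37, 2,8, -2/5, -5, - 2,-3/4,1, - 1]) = [ - 10,-9, - 7, - 6, - 5,  -  5,- 4, - 3.89, - 2, -1,-3/4, - 2/5, 5/17, 8/17, 1,1.37,2 , 4, 8 ] 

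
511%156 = 43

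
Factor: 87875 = 5^3 * 19^1 *37^1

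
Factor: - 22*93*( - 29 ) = 2^1*3^1*11^1 * 29^1*31^1=59334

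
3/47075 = 3/47075 = 0.00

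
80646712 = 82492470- 1845758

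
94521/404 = 233 + 389/404 =233.96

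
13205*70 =924350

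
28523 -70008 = -41485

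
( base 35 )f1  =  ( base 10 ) 526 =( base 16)20E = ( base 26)K6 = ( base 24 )LM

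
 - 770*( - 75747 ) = 58325190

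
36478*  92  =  3355976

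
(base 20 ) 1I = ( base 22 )1g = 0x26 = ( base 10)38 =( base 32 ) 16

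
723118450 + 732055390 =1455173840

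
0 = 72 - 72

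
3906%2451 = 1455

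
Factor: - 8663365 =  - 5^1*37^1*46829^1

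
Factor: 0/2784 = 0^1 = 0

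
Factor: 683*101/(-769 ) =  - 101^1*683^1*769^( - 1)=- 68983/769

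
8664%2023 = 572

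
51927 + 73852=125779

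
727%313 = 101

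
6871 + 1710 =8581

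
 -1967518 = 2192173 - 4159691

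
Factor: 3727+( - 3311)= 416 = 2^5 * 13^1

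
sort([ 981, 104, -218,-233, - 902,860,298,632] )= [-902, - 233, - 218,104, 298,632,860, 981]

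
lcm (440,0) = 0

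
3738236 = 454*8234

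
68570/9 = 68570/9 = 7618.89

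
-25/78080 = -1 + 15611/15616 = - 0.00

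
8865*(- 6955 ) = -61656075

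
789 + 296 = 1085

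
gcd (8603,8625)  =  1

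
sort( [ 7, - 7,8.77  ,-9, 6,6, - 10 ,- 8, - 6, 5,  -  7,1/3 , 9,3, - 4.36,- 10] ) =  [ - 10, - 10, - 9, - 8,  -  7, - 7, - 6,-4.36, 1/3, 3,5, 6, 6, 7,8.77, 9] 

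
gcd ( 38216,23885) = 4777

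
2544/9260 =636/2315 = 0.27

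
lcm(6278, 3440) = 251120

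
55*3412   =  187660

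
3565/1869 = 1 + 1696/1869 = 1.91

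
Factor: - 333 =-3^2*  37^1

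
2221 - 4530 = -2309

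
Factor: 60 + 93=3^2*17^1   =  153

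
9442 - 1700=7742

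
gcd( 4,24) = 4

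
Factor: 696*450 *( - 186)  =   - 58255200 = - 2^5*3^4 * 5^2*29^1*31^1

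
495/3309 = 165/1103 = 0.15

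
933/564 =1 + 123/188 = 1.65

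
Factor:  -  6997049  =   - 401^1 * 17449^1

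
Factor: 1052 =2^2*263^1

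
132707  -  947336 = - 814629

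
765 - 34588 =  -  33823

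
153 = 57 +96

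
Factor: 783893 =11^1*71263^1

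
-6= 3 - 9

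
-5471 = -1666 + -3805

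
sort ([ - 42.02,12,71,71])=[- 42.02, 12, 71, 71]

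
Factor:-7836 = - 2^2 * 3^1 * 653^1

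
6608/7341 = 6608/7341 = 0.90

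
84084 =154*546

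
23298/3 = 7766 = 7766.00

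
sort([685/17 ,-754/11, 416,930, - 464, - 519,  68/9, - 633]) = [ - 633, - 519,-464,  -  754/11,68/9, 685/17, 416, 930 ] 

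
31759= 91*349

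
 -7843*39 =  - 305877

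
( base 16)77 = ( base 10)119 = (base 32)3N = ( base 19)65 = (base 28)47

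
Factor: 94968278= 2^1*107^1 * 443777^1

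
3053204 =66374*46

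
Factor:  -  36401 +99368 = 3^1*139^1*151^1=62967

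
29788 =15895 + 13893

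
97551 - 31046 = 66505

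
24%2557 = 24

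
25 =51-26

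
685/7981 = 685/7981 = 0.09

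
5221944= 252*20722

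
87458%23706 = 16340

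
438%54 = 6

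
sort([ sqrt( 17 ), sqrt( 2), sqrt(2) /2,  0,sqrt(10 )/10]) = [ 0, sqrt(10 ) /10, sqrt( 2 )/2,sqrt( 2 ), sqrt(17)]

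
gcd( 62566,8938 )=8938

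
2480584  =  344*7211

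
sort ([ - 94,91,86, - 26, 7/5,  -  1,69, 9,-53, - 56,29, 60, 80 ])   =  [  -  94, - 56,-53, - 26, - 1, 7/5, 9,29, 60, 69, 80, 86, 91] 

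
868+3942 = 4810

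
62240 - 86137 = - 23897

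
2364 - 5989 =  - 3625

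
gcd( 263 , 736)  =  1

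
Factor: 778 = 2^1*389^1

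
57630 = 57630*1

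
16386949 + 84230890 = 100617839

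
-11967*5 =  - 59835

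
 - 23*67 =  - 1541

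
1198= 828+370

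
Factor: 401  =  401^1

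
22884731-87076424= - 64191693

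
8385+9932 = 18317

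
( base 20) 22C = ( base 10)852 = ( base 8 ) 1524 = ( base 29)10B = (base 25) 192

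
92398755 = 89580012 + 2818743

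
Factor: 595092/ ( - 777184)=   -  2^( - 3 )*3^1 * 101^1*149^( - 1)* 163^(  -  1)*491^1  =  - 148773/194296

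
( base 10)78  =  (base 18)46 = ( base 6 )210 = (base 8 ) 116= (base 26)30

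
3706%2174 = 1532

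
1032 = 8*129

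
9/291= 3/97 = 0.03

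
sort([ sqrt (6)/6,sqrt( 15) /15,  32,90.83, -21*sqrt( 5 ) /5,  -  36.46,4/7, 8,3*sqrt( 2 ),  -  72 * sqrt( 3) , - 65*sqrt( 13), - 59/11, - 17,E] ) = [ - 65*sqrt ( 13),-72*sqrt( 3 ), - 36.46 , - 17, - 21*sqrt( 5)/5, - 59/11, sqrt( 15 ) /15,sqrt( 6)/6,4/7,E, 3*sqrt ( 2) , 8,32,  90.83]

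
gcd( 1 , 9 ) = 1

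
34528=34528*1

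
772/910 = 386/455 = 0.85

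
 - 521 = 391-912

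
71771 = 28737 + 43034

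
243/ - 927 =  - 1 + 76/103 = - 0.26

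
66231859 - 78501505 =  - 12269646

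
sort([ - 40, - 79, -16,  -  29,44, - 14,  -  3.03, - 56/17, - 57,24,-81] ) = [- 81 , - 79, - 57, -40 ,  -  29, - 16, - 14, - 56/17, - 3.03,24 , 44 ]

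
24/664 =3/83 = 0.04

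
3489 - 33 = 3456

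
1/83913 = 1/83913 = 0.00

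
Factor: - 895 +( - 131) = - 1026 = - 2^1 * 3^3*19^1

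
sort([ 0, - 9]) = [ - 9,  0]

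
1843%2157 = 1843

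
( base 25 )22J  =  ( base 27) 1LN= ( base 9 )1725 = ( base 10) 1319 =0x527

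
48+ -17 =31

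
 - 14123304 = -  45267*312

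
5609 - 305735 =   -  300126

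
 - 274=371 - 645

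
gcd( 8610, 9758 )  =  574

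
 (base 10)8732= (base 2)10001000011100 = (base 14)327A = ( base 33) 80k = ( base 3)102222102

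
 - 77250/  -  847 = 77250/847 = 91.20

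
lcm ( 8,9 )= 72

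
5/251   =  5/251= 0.02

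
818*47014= 38457452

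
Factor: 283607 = 283607^1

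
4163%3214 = 949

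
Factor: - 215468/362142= - 2^1*3^(-2)*31^(  -  1)*83^1= - 166/279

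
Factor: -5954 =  - 2^1*13^1*229^1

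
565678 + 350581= 916259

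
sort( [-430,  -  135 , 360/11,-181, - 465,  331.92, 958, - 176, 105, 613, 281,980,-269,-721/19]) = [  -  465,-430,  -  269,-181,-176, - 135,  -  721/19 , 360/11,105,281,331.92,  613,958,980] 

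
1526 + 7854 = 9380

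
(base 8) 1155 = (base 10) 621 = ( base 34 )i9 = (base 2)1001101101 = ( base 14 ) 325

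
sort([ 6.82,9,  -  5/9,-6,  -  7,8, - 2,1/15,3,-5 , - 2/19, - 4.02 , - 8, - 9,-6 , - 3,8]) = [ - 9, - 8,-7, - 6,-6,-5,-4.02,-3, - 2,  -  5/9,-2/19, 1/15,3,  6.82 , 8,8,9] 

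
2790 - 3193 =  - 403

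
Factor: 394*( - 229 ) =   -  2^1*197^1*229^1  =  -  90226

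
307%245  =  62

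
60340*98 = 5913320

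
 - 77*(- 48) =3696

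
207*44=9108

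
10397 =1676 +8721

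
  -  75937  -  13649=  - 89586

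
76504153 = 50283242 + 26220911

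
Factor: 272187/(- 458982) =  - 51/86 = - 2^( - 1)*3^1*17^1*43^(-1)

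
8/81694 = 4/40847=0.00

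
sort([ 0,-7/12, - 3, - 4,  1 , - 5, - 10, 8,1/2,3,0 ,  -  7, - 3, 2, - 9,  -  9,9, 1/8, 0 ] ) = [- 10, - 9,  -  9, - 7,  -  5, - 4, - 3 , - 3, - 7/12,0, 0,0,1/8,1/2 , 1, 2, 3,8,9] 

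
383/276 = 383/276 = 1.39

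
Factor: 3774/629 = 2^1 * 3^1 = 6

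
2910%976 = 958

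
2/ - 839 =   -  2/839 = - 0.00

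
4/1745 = 4/1745  =  0.00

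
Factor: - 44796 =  - 2^2  *  3^1*3733^1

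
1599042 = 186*8597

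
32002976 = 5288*6052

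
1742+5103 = 6845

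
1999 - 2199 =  - 200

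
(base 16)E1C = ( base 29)48G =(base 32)3gs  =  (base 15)110c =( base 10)3612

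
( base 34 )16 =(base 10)40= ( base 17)26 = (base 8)50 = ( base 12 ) 34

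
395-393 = 2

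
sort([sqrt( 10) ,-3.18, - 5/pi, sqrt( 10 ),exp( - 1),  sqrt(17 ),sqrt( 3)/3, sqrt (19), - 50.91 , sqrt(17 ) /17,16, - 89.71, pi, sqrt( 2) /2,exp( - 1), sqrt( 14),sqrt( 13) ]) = [ - 89.71,-50.91, - 3.18, -5/pi,sqrt( 17)/17,exp ( - 1), exp (- 1),sqrt( 3)/3, sqrt( 2 )/2, pi,  sqrt( 10),sqrt( 10),sqrt(13),sqrt (14 ),sqrt( 17),sqrt ( 19),16] 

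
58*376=21808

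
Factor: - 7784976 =-2^4*3^1*79^1*2053^1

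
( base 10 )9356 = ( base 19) 16h8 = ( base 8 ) 22214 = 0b10010010001100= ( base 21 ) 104B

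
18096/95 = 18096/95=190.48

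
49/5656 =7/808 = 0.01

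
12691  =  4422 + 8269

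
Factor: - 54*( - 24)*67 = 86832 = 2^4* 3^4*67^1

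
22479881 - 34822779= -12342898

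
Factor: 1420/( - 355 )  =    -  2^2 =-4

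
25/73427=25/73427  =  0.00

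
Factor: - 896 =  - 2^7*7^1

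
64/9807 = 64/9807 = 0.01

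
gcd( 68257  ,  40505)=1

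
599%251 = 97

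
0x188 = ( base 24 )G8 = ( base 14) 200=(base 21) ie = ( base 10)392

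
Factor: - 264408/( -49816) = 3^1*13^( - 1 )*23^1 =69/13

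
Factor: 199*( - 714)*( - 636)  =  2^3*3^2*7^1*17^1*53^1 * 199^1 =90366696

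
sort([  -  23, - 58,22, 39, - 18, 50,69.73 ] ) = [  -  58,-23, - 18,22,39,  50,  69.73] 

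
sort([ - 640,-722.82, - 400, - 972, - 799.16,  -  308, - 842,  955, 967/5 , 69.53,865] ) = [-972,  -  842, -799.16, - 722.82,  -  640  ,-400,  -  308 , 69.53,967/5 , 865, 955 ]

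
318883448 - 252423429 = 66460019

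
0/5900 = 0 = 0.00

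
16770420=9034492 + 7735928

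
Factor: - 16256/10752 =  - 2^( - 2)*3^( - 1 )*7^ (  -  1)*127^1 = - 127/84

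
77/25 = 77/25 = 3.08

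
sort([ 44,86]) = [ 44,86 ]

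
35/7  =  5 =5.00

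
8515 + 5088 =13603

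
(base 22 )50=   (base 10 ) 110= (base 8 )156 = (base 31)3h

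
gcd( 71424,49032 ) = 72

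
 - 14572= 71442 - 86014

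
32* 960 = 30720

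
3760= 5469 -1709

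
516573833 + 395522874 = 912096707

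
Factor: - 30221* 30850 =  - 2^1*5^2*47^1* 617^1*643^1 =-932317850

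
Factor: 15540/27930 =74/133 = 2^1 *7^(- 1 )*19^( - 1 ) * 37^1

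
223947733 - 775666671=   -  551718938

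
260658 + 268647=529305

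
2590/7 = 370 =370.00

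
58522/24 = 29261/12= 2438.42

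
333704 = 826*404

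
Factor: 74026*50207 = 2^1 * 37013^1*50207^1 = 3716623382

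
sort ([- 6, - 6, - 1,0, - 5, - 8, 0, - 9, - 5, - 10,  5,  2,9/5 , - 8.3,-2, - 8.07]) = [ - 10,- 9, - 8.3 , - 8.07 , - 8, - 6, - 6, - 5, - 5, - 2 , - 1, 0,  0 , 9/5 , 2 , 5 ] 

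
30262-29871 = 391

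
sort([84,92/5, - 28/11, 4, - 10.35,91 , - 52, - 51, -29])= [ - 52, - 51, -29, - 10.35, - 28/11, 4, 92/5,84, 91]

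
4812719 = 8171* 589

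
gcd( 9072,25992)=72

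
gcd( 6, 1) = 1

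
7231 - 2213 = 5018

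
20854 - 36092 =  - 15238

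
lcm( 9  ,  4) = 36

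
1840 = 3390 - 1550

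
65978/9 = 7330 + 8/9  =  7330.89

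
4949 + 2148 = 7097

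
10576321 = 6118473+4457848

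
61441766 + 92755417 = 154197183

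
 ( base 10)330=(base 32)aa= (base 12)236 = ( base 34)9o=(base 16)14a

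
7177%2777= 1623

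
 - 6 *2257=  - 13542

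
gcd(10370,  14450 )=170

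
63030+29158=92188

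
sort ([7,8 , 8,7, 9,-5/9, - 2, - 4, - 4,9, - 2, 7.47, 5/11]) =[- 4, - 4, - 2, - 2, - 5/9, 5/11, 7, 7,7.47,8, 8, 9, 9] 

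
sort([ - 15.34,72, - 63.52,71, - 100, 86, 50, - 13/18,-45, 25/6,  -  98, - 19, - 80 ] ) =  [-100, - 98, - 80, - 63.52,-45, - 19, - 15.34,-13/18, 25/6,  50, 71, 72, 86]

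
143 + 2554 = 2697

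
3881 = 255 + 3626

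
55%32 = 23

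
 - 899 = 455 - 1354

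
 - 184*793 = - 145912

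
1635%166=141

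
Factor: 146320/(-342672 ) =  - 155/363 =- 3^( - 1)*5^1*11^( - 2)*31^1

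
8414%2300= 1514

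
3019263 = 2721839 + 297424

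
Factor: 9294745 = 5^1*79^1*23531^1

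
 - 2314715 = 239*(  -  9685 )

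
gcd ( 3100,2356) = 124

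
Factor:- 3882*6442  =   - 2^2 * 3^1*647^1 * 3221^1 = -  25007844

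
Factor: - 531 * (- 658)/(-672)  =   - 8319/16 = -  2^( - 4) * 3^1*47^1*59^1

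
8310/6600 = 1 + 57/220 = 1.26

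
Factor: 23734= 2^1*11867^1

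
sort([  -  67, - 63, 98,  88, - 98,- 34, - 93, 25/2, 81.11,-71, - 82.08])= [ - 98 , - 93, - 82.08 , - 71, - 67,-63, - 34, 25/2,81.11, 88,98]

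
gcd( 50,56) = 2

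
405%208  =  197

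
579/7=82 + 5/7= 82.71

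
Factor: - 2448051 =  - 3^1*17^1*23^1*2087^1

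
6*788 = 4728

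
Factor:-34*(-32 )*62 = 67456 = 2^7*17^1*31^1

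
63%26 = 11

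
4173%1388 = 9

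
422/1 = 422= 422.00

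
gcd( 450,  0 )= 450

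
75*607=45525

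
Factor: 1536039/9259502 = 2^(-1 )*3^2 * 7^( - 1)*103^1 * 1657^1 * 661393^( - 1) 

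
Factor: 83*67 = 5561 = 67^1*83^1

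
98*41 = 4018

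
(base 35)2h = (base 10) 87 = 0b1010111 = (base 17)52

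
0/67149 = 0 = 0.00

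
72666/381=24222/127= 190.72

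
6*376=2256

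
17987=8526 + 9461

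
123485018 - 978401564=-854916546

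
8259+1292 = 9551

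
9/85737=3/28579 = 0.00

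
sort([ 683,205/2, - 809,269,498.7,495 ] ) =[ - 809,205/2,269,495,498.7, 683 ]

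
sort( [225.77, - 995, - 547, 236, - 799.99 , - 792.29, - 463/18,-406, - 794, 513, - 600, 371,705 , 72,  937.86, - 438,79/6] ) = [ - 995, - 799.99,  -  794, - 792.29,-600, - 547 , - 438,  -  406,-463/18, 79/6,72,225.77,  236 , 371,513,705, 937.86] 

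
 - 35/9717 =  - 35/9717 = -0.00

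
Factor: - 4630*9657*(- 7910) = 2^2  *  3^2*5^2*7^1*29^1 * 37^1*113^1 *463^1 = 353671208100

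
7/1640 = 7/1640  =  0.00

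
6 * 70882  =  425292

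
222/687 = 74/229 = 0.32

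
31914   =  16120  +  15794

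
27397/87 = 27397/87 = 314.91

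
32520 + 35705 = 68225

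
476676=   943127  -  466451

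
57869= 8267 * 7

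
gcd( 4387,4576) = 1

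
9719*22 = 213818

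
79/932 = 79/932 = 0.08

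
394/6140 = 197/3070 = 0.06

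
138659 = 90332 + 48327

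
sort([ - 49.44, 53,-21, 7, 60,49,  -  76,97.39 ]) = [ - 76,-49.44,-21,7,  49, 53 , 60, 97.39 ] 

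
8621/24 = 8621/24 = 359.21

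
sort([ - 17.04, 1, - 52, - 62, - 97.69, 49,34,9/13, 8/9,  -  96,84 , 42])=[ - 97.69, - 96,  -  62, - 52, - 17.04,  9/13,  8/9,1, 34,42, 49,84 ]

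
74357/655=74357/655= 113.52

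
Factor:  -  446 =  - 2^1* 223^1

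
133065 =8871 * 15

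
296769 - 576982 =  - 280213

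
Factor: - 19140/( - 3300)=5^( - 1 )*29^1   =  29/5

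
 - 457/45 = - 11 + 38/45 = - 10.16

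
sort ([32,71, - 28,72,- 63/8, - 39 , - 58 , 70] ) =[ - 58,  -  39, - 28, - 63/8, 32, 70,71, 72 ]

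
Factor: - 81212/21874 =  -40606/10937 = -2^1* 79^1  *  257^1 * 10937^(-1) 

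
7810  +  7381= 15191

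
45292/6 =22646/3 = 7548.67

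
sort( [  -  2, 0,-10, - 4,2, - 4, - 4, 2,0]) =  [-10,-4, - 4, -4,-2, 0, 0, 2, 2]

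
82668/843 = 98 + 18/281 =98.06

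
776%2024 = 776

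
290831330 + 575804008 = 866635338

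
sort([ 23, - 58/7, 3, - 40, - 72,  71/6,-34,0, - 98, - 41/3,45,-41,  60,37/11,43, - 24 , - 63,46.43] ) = [ -98, - 72,  -  63, - 41, -40, - 34,-24,-41/3, - 58/7,0,3,37/11, 71/6,23,43  ,  45,46.43, 60]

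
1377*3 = 4131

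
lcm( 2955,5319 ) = 26595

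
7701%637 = 57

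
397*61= 24217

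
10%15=10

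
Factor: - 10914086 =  - 2^1*103^1 * 52981^1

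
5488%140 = 28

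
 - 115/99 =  - 115/99 = - 1.16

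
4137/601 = 4137/601 = 6.88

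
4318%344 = 190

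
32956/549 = 60  +  16/549 = 60.03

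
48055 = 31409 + 16646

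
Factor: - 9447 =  - 3^1*47^1 * 67^1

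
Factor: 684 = 2^2*3^2 *19^1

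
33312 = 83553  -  50241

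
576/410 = 288/205  =  1.40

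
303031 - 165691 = 137340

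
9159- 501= 8658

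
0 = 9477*0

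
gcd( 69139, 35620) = 1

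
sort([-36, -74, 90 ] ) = [  -  74,- 36, 90 ]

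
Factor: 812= 2^2 * 7^1* 29^1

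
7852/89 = 88 + 20/89 = 88.22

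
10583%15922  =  10583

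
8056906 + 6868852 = 14925758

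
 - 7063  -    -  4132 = -2931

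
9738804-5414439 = 4324365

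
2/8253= 2/8253 = 0.00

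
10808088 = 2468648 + 8339440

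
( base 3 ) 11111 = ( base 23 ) 56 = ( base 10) 121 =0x79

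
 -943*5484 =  - 5171412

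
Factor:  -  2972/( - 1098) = 2^1*3^( - 2)*61^(-1 ) * 743^1 = 1486/549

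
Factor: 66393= 3^3*2459^1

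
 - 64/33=  -  2 + 2/33 =-1.94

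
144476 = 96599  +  47877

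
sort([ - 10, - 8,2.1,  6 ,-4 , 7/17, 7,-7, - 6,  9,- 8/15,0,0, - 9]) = [ - 10,-9 ,- 8, -7, - 6,- 4,  -  8/15, 0, 0, 7/17,2.1,  6 , 7, 9] 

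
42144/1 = 42144 = 42144.00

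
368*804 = 295872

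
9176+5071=14247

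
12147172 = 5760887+6386285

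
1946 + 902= 2848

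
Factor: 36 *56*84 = 2^7*3^3*7^2 = 169344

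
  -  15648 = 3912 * (-4 ) 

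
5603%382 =255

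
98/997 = 98/997 =0.10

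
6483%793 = 139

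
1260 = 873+387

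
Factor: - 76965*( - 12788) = 2^2* 3^1 *5^1*7^1 * 23^1*139^1*733^1= 984228420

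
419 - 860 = - 441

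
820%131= 34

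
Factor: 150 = 2^1*3^1*5^2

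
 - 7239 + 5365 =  - 1874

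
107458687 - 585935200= - 478476513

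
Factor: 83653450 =2^1*  5^2*1673069^1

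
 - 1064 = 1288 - 2352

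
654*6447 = 4216338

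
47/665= 47/665 = 0.07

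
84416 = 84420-4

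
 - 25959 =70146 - 96105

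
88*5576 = 490688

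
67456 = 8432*8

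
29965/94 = 29965/94  =  318.78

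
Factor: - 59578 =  - 2^1*29789^1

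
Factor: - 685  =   - 5^1*137^1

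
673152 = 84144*8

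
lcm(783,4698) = 4698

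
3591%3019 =572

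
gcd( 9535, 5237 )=1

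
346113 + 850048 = 1196161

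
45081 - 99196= - 54115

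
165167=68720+96447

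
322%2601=322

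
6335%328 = 103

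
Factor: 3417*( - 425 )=-1452225 = - 3^1*5^2*17^2*67^1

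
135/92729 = 135/92729 = 0.00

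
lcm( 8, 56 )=56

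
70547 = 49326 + 21221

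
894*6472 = 5785968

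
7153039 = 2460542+4692497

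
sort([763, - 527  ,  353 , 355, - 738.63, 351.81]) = [- 738.63, - 527 , 351.81,353, 355,763]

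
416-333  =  83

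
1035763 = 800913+234850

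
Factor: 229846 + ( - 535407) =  - 59^1*5179^1 = -305561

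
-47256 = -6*7876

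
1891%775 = 341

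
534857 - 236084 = 298773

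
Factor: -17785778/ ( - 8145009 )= 2^1 * 3^( - 3 )*59^(  -  1)*5113^ ( - 1)  *  8892889^1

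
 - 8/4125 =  - 1 + 4117/4125 = - 0.00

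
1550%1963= 1550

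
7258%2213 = 619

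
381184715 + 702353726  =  1083538441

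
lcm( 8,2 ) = 8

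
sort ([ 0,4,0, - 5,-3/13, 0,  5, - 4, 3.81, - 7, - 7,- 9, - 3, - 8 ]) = [ - 9, - 8,- 7, - 7, - 5, - 4, - 3, - 3/13,0,0,0,3.81,4,5 ] 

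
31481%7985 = 7526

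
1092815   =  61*17915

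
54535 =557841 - 503306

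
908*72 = 65376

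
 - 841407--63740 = -777667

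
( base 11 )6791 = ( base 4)2023211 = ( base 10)8933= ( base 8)21345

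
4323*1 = 4323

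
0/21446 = 0= 0.00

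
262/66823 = 262/66823 = 0.00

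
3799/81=46 + 73/81  =  46.90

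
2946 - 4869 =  - 1923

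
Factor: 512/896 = 4/7= 2^2*7^( - 1 )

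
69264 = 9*7696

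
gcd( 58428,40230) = 54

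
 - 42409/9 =- 4713+8/9 = - 4712.11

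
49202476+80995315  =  130197791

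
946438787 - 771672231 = 174766556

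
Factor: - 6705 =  - 3^2*5^1 *149^1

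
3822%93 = 9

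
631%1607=631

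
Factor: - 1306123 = - 7^1*13^1*31^1 * 463^1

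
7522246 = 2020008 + 5502238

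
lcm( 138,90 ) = 2070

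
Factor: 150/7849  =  2^1*3^1*5^2*47^(-1) * 167^( - 1)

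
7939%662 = 657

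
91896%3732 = 2328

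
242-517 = -275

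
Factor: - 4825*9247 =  - 44616775= - 5^2*7^1*193^1*1321^1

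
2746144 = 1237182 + 1508962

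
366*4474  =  1637484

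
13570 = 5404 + 8166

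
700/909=700/909= 0.77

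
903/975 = 301/325= 0.93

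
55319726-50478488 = 4841238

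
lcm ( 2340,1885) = 67860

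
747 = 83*9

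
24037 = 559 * 43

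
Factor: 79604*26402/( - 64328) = - 6109607/187  =  -7^1*11^ (-1)*17^(  -  1)* 307^1 * 2843^1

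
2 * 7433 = 14866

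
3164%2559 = 605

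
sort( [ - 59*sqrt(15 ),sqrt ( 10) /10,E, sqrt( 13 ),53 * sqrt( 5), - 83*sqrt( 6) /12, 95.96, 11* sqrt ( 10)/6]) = [ - 59 * sqrt(15), - 83*sqrt (6) /12,sqrt(10)/10,  E, sqrt( 13), 11 * sqrt( 10 )/6, 95.96, 53 * sqrt(5)]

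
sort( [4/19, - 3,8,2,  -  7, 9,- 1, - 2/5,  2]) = [ -7, - 3, - 1, - 2/5,4/19,2,2,8, 9 ]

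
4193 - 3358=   835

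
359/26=13 + 21/26   =  13.81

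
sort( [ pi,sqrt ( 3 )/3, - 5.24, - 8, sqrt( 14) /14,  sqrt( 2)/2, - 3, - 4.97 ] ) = [ - 8, - 5.24, - 4.97,  -  3,sqrt( 14)/14, sqrt( 3 )/3 , sqrt( 2)/2,pi]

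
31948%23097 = 8851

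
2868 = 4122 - 1254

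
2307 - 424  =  1883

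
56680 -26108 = 30572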